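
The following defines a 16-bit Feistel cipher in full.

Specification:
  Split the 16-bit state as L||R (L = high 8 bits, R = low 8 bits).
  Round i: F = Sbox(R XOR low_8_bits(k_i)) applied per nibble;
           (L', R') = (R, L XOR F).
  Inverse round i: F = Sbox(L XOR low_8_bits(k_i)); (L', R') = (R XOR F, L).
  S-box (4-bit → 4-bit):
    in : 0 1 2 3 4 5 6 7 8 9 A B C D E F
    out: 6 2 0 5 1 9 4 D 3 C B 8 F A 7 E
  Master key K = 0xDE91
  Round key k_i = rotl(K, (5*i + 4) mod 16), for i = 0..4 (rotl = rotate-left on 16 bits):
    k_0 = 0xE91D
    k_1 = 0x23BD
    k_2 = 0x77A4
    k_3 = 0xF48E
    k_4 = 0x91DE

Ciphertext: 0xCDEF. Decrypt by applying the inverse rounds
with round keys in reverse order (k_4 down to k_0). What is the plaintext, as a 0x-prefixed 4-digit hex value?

0xCF6D

s_0 = ciphertext = 0xCDEF
s_1 = InvRound(s_0, k_4) = 0xCACD
s_2 = InvRound(s_1, k_3) = 0xDCCA
s_3 = InvRound(s_2, k_2) = 0x19DC
s_4 = InvRound(s_3, k_1) = 0x6D19
s_5 = InvRound(s_4, k_0) = 0xCF6D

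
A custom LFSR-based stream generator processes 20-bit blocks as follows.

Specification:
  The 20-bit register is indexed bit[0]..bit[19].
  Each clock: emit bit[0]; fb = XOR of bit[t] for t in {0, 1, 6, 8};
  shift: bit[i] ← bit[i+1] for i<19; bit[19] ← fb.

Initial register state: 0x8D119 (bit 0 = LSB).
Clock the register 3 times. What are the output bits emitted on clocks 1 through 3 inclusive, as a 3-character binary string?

reg_0 = 0x8D119
clock 1: out=1, reg = 0x4688C
clock 2: out=0, reg = 0x23446
clock 3: out=0, reg = 0x11A23

100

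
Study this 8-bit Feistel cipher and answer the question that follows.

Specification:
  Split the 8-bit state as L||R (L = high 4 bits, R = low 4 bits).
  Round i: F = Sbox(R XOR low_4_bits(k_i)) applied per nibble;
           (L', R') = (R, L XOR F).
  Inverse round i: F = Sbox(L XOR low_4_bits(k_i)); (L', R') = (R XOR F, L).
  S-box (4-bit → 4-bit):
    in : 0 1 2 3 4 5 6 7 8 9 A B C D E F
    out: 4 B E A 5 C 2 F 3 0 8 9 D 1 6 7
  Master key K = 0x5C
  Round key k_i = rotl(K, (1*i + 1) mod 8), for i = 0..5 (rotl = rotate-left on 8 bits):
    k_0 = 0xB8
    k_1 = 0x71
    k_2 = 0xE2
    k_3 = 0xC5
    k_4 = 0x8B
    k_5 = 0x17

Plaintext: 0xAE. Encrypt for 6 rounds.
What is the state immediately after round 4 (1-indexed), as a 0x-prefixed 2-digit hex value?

0x5A

s_0 = plaintext = 0xAE
s_1 = Round(s_0, k_0) = 0xE8
s_2 = Round(s_1, k_1) = 0x8E
s_3 = Round(s_2, k_2) = 0xE5
s_4 = Round(s_3, k_3) = 0x5A
s_5 = Round(s_4, k_4) = 0xAE
s_6 = Round(s_5, k_5) = 0xEA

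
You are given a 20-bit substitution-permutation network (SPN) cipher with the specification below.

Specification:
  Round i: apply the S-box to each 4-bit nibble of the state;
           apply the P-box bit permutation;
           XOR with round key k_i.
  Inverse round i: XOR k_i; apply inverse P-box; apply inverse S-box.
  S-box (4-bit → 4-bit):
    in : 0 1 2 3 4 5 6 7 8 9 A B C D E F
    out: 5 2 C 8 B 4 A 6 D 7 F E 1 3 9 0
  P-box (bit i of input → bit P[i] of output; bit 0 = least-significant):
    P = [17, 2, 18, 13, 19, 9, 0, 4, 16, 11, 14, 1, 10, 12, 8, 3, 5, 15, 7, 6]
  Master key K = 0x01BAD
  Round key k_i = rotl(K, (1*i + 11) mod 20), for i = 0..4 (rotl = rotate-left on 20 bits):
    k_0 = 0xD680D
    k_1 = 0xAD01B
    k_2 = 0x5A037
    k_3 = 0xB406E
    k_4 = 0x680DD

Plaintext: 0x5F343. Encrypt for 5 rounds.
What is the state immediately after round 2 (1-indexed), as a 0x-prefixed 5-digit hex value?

0x38E90

s_0 = plaintext = 0x5F343
s_1 = Round(s_0, k_0) = 0x54A9F
s_2 = Round(s_1, k_1) = 0x38E90
s_3 = Round(s_2, k_2) = 0xAA77C
s_4 = Round(s_3, k_3) = 0x99F87
s_5 = Round(s_4, k_4) = 0xA1568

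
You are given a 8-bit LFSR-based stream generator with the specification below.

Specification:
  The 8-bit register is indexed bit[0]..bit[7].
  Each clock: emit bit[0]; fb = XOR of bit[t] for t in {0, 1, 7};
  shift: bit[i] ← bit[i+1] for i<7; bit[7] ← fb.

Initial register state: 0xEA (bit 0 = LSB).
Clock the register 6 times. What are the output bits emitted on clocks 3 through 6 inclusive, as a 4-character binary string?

0101

reg_0 = 0xEA
clock 1: out=0, reg = 0x75
clock 2: out=1, reg = 0xBA
clock 3: out=0, reg = 0x5D
clock 4: out=1, reg = 0xAE
clock 5: out=0, reg = 0x57
clock 6: out=1, reg = 0x2B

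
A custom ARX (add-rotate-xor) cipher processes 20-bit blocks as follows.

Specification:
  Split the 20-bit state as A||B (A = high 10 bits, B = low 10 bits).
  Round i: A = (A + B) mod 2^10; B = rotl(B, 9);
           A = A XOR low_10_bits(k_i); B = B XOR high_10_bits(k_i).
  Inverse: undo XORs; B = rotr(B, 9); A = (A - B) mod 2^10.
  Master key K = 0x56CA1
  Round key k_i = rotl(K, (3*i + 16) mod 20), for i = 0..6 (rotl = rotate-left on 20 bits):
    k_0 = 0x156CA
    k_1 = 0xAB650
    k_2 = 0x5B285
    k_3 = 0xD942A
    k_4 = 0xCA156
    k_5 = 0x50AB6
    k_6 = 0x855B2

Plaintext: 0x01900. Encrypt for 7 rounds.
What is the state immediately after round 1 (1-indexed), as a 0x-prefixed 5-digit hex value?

s_0 = plaintext = 0x01900
s_1 = Round(s_0, k_0) = 0xF30D5
s_2 = Round(s_1, k_1) = 0xBC4C7
s_3 = Round(s_2, k_2) = 0x4F70F
s_4 = Round(s_3, k_3) = 0x198E2
s_5 = Round(s_4, k_4) = 0x07B59
s_6 = Round(s_5, k_5) = 0x706EE
s_7 = Round(s_6, k_6) = 0x47762

0xF30D5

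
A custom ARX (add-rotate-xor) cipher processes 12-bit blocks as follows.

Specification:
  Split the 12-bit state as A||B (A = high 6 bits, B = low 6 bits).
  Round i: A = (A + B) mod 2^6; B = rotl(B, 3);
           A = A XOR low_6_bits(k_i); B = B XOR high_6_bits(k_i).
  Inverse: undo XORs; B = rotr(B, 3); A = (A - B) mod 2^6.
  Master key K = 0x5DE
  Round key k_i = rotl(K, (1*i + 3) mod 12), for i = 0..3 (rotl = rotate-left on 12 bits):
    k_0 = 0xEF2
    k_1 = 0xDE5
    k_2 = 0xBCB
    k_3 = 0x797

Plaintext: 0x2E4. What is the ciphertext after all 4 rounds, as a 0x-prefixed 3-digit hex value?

0xAEF

s_0 = plaintext = 0x2E4
s_1 = Round(s_0, k_0) = 0x75F
s_2 = Round(s_1, k_1) = 0x64C
s_3 = Round(s_2, k_2) = 0xB8E
s_4 = Round(s_3, k_3) = 0xAEF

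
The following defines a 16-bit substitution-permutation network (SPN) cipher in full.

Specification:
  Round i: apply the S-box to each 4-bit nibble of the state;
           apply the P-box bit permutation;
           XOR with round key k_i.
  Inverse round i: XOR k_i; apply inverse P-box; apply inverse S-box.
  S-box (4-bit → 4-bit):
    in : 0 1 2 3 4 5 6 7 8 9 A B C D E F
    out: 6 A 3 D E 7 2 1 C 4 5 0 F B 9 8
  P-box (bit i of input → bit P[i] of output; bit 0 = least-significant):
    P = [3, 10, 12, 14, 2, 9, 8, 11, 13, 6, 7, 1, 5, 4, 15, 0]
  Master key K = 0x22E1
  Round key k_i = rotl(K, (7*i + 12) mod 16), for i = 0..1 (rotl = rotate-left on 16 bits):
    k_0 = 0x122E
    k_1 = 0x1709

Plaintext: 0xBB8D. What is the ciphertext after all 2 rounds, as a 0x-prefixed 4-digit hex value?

0x913F

s_0 = plaintext = 0xBB8D
s_1 = Round(s_0, k_0) = 0x5F26
s_2 = Round(s_1, k_1) = 0x913F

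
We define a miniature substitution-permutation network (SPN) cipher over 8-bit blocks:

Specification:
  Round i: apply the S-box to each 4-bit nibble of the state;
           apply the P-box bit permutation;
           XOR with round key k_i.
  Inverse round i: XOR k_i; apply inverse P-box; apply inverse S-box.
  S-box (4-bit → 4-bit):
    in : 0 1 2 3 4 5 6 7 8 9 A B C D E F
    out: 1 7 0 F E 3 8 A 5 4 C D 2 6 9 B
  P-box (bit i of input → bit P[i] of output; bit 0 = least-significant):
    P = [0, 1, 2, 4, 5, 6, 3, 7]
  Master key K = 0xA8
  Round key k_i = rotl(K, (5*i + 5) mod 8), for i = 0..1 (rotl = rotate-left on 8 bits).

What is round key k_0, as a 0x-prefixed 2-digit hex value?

K = 0xA8
k_0 = rotl(K, (5*0+5) mod 8) = rotl(K, 5) = 0x15

0x15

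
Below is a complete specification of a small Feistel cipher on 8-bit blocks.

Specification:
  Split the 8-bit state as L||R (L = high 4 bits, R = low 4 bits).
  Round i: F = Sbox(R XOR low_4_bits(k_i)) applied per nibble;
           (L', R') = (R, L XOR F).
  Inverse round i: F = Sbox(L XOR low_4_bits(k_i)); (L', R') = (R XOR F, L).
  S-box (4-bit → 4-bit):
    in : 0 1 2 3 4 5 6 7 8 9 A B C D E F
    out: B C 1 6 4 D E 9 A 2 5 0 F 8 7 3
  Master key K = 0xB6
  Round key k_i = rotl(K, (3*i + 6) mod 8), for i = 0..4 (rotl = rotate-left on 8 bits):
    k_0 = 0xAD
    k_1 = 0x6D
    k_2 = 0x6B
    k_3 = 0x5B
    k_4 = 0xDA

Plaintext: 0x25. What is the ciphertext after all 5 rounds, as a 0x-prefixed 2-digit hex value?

0x5D

s_0 = plaintext = 0x25
s_1 = Round(s_0, k_0) = 0x58
s_2 = Round(s_1, k_1) = 0x88
s_3 = Round(s_2, k_2) = 0x8E
s_4 = Round(s_3, k_3) = 0xE5
s_5 = Round(s_4, k_4) = 0x5D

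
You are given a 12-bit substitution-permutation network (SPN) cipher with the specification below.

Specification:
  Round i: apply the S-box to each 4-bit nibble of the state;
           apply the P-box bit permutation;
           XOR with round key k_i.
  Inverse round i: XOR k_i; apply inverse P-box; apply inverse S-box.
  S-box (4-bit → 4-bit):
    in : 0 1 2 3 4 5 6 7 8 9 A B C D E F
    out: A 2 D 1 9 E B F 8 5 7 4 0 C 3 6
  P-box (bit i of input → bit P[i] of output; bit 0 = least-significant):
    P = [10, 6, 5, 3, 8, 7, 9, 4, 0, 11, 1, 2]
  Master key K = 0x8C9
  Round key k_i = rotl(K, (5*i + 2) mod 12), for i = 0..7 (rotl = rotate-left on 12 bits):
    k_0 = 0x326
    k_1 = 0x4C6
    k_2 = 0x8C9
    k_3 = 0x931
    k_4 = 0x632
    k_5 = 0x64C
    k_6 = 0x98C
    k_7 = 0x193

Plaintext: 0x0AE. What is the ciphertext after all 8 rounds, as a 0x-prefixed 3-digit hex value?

s_0 = plaintext = 0x0AE
s_1 = Round(s_0, k_0) = 0xCE2
s_2 = Round(s_1, k_1) = 0x16E
s_3 = Round(s_2, k_2) = 0x519
s_4 = Round(s_3, k_3) = 0x597
s_5 = Round(s_4, k_4) = 0x95C
s_6 = Round(s_5, k_5) = 0x4DF
s_7 = Round(s_6, k_6) = 0xBF9
s_8 = Round(s_7, k_7) = 0x731

0x731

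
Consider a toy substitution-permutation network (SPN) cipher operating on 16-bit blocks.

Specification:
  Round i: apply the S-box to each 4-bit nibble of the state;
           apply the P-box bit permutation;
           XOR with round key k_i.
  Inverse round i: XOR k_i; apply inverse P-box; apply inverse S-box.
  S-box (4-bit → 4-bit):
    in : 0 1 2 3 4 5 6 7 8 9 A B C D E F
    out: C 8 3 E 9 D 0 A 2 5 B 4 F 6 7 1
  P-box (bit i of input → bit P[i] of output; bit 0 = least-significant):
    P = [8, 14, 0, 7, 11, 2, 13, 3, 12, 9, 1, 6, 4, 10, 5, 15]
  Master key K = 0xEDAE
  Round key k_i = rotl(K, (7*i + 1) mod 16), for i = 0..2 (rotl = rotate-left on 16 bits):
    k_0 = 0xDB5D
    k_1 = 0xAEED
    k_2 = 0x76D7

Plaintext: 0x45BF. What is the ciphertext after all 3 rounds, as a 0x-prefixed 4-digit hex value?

0x7D68

s_0 = plaintext = 0x45BF
s_1 = Round(s_0, k_0) = 0x6A0F
s_2 = Round(s_1, k_1) = 0x9DA5
s_3 = Round(s_2, k_2) = 0x7D68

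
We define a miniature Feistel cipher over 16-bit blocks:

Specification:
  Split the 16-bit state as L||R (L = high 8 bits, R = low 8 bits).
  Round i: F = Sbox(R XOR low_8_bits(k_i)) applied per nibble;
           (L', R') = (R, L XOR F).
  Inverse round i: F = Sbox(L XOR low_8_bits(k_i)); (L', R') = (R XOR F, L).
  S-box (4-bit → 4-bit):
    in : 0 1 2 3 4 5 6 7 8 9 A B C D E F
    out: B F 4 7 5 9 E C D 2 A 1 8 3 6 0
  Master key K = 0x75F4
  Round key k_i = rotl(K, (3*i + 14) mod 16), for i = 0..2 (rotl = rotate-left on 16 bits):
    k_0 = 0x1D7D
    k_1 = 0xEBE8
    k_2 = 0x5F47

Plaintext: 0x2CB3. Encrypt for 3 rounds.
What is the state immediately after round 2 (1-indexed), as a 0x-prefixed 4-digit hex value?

s_0 = plaintext = 0x2CB3
s_1 = Round(s_0, k_0) = 0xB3AA
s_2 = Round(s_1, k_1) = 0xAAE7
s_3 = Round(s_2, k_2) = 0xE701

0xAAE7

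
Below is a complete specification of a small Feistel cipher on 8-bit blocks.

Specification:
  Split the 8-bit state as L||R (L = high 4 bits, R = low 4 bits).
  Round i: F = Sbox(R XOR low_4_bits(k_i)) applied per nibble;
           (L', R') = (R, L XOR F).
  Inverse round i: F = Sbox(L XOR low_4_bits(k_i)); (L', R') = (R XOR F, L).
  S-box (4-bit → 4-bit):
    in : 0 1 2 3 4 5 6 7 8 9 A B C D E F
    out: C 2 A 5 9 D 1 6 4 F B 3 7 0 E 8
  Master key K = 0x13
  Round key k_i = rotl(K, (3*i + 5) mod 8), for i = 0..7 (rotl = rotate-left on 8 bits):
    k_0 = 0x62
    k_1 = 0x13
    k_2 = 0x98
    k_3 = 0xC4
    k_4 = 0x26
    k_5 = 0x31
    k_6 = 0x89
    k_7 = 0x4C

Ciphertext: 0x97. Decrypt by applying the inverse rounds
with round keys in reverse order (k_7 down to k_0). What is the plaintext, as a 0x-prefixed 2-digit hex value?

s_0 = ciphertext = 0x97
s_1 = InvRound(s_0, k_7) = 0xA9
s_2 = InvRound(s_1, k_6) = 0xCA
s_3 = InvRound(s_2, k_5) = 0xAC
s_4 = InvRound(s_3, k_4) = 0xBA
s_5 = InvRound(s_4, k_3) = 0x2B
s_6 = InvRound(s_5, k_2) = 0x02
s_7 = InvRound(s_6, k_1) = 0x70
s_8 = InvRound(s_7, k_0) = 0xD7

0xD7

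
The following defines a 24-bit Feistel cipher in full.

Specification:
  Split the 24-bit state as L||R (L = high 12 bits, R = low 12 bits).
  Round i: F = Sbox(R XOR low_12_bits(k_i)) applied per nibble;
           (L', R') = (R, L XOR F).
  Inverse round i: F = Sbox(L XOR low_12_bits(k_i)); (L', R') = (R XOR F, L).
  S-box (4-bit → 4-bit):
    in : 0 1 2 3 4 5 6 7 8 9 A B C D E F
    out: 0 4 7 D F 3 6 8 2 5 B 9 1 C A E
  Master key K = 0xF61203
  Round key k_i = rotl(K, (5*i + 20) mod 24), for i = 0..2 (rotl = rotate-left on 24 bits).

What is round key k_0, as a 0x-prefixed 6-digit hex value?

K = 0xF61203
k_0 = rotl(K, (5*0+20) mod 24) = rotl(K, 20) = 0x3F6120

0x3F6120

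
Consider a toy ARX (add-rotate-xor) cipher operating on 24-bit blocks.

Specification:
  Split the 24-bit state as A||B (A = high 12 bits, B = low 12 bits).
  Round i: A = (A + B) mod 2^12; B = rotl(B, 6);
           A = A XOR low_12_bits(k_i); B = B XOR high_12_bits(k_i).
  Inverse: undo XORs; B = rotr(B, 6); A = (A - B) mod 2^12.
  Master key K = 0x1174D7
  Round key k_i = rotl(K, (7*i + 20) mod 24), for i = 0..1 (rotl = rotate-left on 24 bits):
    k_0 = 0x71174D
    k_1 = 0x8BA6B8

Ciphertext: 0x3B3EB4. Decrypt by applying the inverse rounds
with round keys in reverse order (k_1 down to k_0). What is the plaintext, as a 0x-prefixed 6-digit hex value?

s_0 = ciphertext = 0x3B3EB4
s_1 = InvRound(s_0, k_1) = 0x173398
s_2 = InvRound(s_1, k_0) = 0x3EC252

0x3EC252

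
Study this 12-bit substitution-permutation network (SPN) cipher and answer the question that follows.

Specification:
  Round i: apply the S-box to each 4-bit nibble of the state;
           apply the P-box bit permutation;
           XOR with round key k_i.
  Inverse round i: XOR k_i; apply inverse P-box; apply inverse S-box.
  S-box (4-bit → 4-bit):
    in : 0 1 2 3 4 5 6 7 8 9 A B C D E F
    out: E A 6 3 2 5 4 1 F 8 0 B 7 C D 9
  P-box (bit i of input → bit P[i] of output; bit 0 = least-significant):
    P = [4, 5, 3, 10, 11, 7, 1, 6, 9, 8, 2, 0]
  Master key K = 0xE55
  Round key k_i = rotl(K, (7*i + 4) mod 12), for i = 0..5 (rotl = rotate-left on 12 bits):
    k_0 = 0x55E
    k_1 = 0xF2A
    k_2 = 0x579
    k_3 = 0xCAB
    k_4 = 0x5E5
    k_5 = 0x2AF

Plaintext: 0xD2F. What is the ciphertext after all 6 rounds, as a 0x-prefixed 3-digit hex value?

0xBD5

s_0 = plaintext = 0xD2F
s_1 = Round(s_0, k_0) = 0x1C9
s_2 = Round(s_1, k_1) = 0x2A9
s_3 = Round(s_2, k_2) = 0x07D
s_4 = Round(s_3, k_3) = 0x1A6
s_5 = Round(s_4, k_4) = 0x4EC
s_6 = Round(s_5, k_5) = 0xBD5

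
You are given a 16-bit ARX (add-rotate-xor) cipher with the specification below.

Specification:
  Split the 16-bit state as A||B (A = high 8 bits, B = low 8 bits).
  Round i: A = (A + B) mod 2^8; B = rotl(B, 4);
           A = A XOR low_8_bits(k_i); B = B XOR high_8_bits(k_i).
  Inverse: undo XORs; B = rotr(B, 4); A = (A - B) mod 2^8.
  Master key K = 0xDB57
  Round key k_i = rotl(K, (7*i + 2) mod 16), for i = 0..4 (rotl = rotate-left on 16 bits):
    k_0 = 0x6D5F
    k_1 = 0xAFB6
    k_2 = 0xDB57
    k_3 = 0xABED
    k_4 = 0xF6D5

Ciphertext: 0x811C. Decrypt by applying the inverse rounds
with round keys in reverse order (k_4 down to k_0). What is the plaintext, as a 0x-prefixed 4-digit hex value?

0xCDC1

s_0 = ciphertext = 0x811C
s_1 = InvRound(s_0, k_4) = 0xA6AE
s_2 = InvRound(s_1, k_3) = 0xFB50
s_3 = InvRound(s_2, k_2) = 0xF4B8
s_4 = InvRound(s_3, k_1) = 0xD171
s_5 = InvRound(s_4, k_0) = 0xCDC1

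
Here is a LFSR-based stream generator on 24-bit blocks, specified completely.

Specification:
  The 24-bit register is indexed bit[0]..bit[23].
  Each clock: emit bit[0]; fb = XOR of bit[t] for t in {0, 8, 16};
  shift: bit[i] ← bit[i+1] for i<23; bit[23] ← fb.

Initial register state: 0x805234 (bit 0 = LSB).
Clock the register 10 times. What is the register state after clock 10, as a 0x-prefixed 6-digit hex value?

reg_0 = 0x805234
clock 1: out=0, reg = 0x40291A
clock 2: out=0, reg = 0xA0148D
clock 3: out=1, reg = 0xD00A46
clock 4: out=0, reg = 0x680523
clock 5: out=1, reg = 0x340291
clock 6: out=1, reg = 0x9A0148
clock 7: out=0, reg = 0xCD00A4
clock 8: out=0, reg = 0xE68052
clock 9: out=0, reg = 0x734029
clock 10: out=1, reg = 0x39A014

0x39A014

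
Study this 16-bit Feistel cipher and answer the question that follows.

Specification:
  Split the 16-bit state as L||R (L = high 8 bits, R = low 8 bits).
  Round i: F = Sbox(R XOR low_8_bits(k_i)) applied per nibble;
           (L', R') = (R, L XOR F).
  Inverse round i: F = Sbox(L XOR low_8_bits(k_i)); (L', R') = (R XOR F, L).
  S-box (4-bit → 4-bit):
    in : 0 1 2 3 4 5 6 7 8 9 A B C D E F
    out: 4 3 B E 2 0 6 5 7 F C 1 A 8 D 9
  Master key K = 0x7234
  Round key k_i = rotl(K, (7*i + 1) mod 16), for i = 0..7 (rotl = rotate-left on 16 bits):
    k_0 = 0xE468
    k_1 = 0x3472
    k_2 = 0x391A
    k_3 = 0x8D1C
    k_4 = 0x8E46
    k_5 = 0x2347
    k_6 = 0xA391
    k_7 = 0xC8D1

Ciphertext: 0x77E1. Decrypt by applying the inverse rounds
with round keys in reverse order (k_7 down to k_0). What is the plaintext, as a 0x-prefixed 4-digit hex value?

s_0 = ciphertext = 0x77E1
s_1 = InvRound(s_0, k_7) = 0x2777
s_2 = InvRound(s_1, k_6) = 0x6127
s_3 = InvRound(s_2, k_5) = 0x9161
s_4 = InvRound(s_3, k_4) = 0xE491
s_5 = InvRound(s_4, k_3) = 0x06E4
s_6 = InvRound(s_5, k_2) = 0xDE06
s_7 = InvRound(s_6, k_1) = 0xCCDE
s_8 = InvRound(s_7, k_0) = 0x1CCC

0x1CCC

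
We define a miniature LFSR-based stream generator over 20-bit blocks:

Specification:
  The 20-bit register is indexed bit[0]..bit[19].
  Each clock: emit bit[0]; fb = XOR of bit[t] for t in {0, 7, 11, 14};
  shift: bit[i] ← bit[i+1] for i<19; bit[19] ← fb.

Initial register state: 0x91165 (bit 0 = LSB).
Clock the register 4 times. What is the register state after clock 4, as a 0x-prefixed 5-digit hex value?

reg_0 = 0x91165
clock 1: out=1, reg = 0xC88B2
clock 2: out=0, reg = 0x64459
clock 3: out=1, reg = 0x3222C
clock 4: out=0, reg = 0x19116

0x19116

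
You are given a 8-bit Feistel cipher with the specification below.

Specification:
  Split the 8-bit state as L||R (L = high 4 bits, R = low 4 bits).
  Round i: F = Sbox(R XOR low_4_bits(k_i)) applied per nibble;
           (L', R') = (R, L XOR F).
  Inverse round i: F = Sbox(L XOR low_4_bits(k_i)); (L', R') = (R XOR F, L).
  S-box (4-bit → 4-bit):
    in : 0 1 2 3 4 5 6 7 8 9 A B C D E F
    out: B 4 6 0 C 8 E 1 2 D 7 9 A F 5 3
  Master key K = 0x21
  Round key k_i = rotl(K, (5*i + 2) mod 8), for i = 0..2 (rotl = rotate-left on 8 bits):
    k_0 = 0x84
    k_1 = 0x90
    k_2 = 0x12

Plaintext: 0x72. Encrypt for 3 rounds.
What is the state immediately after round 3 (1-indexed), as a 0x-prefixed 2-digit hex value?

0xF6

s_0 = plaintext = 0x72
s_1 = Round(s_0, k_0) = 0x29
s_2 = Round(s_1, k_1) = 0x9F
s_3 = Round(s_2, k_2) = 0xF6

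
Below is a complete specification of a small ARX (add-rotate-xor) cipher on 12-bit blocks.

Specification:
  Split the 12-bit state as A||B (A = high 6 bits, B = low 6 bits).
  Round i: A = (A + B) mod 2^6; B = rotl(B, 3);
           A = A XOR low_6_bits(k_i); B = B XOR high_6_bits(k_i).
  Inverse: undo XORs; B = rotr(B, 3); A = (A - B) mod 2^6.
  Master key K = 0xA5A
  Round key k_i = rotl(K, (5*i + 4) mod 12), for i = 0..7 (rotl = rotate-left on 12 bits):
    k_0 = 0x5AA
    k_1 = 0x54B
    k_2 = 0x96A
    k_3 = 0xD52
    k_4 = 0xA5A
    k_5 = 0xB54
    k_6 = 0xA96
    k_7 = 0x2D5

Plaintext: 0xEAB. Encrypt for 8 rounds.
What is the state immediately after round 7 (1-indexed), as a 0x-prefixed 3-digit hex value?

s_0 = plaintext = 0xEAB
s_1 = Round(s_0, k_0) = 0x3CB
s_2 = Round(s_1, k_1) = 0x44C
s_3 = Round(s_2, k_2) = 0xDC4
s_4 = Round(s_3, k_3) = 0xA55
s_5 = Round(s_4, k_4) = 0x903
s_6 = Round(s_5, k_5) = 0xCF5
s_7 = Round(s_6, k_6) = 0xF84
s_8 = Round(s_7, k_7) = 0x5EB

0xF84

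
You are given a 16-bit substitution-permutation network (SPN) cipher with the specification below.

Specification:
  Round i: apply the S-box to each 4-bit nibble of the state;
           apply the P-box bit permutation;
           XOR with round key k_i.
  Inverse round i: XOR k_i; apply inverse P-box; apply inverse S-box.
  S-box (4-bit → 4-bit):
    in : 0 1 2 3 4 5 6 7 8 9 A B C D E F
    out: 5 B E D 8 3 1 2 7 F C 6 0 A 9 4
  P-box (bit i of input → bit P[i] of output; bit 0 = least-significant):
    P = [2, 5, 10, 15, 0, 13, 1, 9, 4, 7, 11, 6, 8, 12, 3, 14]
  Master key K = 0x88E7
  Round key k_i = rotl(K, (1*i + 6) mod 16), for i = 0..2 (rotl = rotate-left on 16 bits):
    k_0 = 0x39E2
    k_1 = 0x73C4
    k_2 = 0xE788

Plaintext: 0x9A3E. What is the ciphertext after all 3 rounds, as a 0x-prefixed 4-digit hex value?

s_0 = plaintext = 0x9A3E
s_1 = Round(s_0, k_0) = 0xE2AD
s_2 = Round(s_1, k_1) = 0xB826
s_3 = Round(s_2, k_2) = 0xDD16

0xDD16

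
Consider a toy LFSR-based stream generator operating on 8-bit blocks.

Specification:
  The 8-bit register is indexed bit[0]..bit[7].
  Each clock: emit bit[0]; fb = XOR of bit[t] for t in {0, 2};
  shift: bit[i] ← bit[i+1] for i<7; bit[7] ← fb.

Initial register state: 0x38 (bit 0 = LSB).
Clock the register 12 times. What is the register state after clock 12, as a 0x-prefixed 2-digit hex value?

reg_0 = 0x38
clock 1: out=0, reg = 0x1C
clock 2: out=0, reg = 0x8E
clock 3: out=0, reg = 0xC7
clock 4: out=1, reg = 0x63
clock 5: out=1, reg = 0xB1
clock 6: out=1, reg = 0xD8
clock 7: out=0, reg = 0x6C
clock 8: out=0, reg = 0xB6
clock 9: out=0, reg = 0xDB
clock 10: out=1, reg = 0xED
clock 11: out=1, reg = 0x76
clock 12: out=0, reg = 0xBB

0xBB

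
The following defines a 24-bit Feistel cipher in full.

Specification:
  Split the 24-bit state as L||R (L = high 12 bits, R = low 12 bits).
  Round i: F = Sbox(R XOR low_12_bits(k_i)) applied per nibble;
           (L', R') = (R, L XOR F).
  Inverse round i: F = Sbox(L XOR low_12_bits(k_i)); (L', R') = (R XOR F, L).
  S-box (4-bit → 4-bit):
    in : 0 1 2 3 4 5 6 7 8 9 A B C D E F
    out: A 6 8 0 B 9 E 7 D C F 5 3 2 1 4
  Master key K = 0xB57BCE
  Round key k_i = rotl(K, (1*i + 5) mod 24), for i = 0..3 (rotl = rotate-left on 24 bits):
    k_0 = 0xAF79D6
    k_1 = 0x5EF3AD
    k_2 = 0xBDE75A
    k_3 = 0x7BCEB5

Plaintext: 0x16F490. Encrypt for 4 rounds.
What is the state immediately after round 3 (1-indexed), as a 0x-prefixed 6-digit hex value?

s_0 = plaintext = 0x16F490
s_1 = Round(s_0, k_0) = 0x4903D1
s_2 = Round(s_1, k_1) = 0x3D1EE3
s_3 = Round(s_2, k_2) = 0xEE3F8D
s_4 = Round(s_3, k_3) = 0xF8D8EE

0xEE3F8D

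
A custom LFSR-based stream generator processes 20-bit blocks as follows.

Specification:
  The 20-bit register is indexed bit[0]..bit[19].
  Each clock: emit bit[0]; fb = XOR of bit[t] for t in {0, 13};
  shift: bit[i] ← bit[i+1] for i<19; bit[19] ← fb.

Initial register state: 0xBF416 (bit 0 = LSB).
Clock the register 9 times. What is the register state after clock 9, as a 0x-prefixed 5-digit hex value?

0x64DFA

reg_0 = 0xBF416
clock 1: out=0, reg = 0xDFA0B
clock 2: out=1, reg = 0x6FD05
clock 3: out=1, reg = 0x37E82
clock 4: out=0, reg = 0x9BF41
clock 5: out=1, reg = 0x4DFA0
clock 6: out=0, reg = 0x26FD0
clock 7: out=0, reg = 0x937E8
clock 8: out=0, reg = 0xC9BF4
clock 9: out=0, reg = 0x64DFA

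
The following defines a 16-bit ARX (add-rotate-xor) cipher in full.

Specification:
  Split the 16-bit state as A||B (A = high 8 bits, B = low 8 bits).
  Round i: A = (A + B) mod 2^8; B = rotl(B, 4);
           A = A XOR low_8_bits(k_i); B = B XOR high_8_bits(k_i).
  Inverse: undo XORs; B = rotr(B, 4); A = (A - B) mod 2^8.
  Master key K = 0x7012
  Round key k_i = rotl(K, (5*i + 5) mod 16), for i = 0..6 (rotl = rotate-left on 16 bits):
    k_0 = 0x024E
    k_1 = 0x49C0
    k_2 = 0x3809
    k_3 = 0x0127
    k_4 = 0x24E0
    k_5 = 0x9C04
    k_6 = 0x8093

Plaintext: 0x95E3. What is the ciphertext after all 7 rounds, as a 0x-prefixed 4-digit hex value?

s_0 = plaintext = 0x95E3
s_1 = Round(s_0, k_0) = 0x363C
s_2 = Round(s_1, k_1) = 0xB28A
s_3 = Round(s_2, k_2) = 0x3590
s_4 = Round(s_3, k_3) = 0xE208
s_5 = Round(s_4, k_4) = 0x0AA4
s_6 = Round(s_5, k_5) = 0xAAD6
s_7 = Round(s_6, k_6) = 0x13ED

0x13ED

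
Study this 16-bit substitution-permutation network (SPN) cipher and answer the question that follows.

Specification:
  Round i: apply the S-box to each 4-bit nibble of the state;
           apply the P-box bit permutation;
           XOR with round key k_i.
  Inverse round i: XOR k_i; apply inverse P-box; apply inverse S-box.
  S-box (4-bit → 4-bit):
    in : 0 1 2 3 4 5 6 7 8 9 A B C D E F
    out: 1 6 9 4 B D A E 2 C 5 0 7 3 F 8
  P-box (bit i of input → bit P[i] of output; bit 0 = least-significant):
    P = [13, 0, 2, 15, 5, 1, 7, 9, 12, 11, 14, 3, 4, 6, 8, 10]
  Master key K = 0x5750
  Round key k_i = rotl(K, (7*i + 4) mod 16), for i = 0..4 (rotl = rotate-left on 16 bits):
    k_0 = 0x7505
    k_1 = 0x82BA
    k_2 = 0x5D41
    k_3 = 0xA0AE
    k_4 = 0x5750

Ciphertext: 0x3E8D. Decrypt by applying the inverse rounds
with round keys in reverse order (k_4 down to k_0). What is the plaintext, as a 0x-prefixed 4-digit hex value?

0xECDC

s_0 = ciphertext = 0x3E8D
s_1 = InvRound(s_0, k_4) = 0xC73C
s_2 = InvRound(s_1, k_3) = 0x5370
s_3 = InvRound(s_2, k_2) = 0x2828
s_4 = InvRound(s_3, k_1) = 0x0872
s_5 = InvRound(s_4, k_0) = 0xECDC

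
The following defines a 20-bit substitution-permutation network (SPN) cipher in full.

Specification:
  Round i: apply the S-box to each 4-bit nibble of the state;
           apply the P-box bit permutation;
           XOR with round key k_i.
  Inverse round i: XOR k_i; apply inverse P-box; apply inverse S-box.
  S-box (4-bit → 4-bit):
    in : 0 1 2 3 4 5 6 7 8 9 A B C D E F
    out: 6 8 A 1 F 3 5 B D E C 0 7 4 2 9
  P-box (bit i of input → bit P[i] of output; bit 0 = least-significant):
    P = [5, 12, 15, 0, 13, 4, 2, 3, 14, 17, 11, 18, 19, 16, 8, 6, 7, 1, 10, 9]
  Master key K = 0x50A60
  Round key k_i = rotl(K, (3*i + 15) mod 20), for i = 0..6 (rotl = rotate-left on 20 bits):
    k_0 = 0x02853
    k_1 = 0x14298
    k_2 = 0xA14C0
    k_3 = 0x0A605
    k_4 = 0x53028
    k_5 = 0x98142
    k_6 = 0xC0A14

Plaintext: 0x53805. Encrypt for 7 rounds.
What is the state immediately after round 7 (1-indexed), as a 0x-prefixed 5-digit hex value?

s_0 = plaintext = 0x53805
s_1 = Round(s_0, k_0) = 0xC70E5
s_2 = Round(s_1, k_1) = 0xA5E6A
s_3 = Round(s_2, k_2) = 0x1B2C5
s_4 = Round(s_3, k_3) = 0x69431
s_5 = Round(s_4, k_4) = 0x25DE9
s_6 = Round(s_5, k_5) = 0x01B51
s_7 = Round(s_6, k_6) = 0xC2E47

0xC2E47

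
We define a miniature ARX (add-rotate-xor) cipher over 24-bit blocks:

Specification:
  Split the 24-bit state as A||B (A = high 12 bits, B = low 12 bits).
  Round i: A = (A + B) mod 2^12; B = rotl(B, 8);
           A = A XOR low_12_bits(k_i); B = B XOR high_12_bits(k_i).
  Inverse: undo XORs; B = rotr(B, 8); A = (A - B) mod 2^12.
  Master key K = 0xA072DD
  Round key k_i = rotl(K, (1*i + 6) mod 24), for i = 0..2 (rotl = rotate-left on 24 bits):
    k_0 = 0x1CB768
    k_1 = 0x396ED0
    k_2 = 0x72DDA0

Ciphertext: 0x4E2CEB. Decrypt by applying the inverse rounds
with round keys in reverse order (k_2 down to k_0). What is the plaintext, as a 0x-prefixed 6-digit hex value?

0x3F214E

s_0 = ciphertext = 0x4E2CEB
s_1 = InvRound(s_0, k_2) = 0xCD7C6B
s_2 = InvRound(s_1, k_1) = 0x228FDF
s_3 = InvRound(s_2, k_0) = 0x3F214E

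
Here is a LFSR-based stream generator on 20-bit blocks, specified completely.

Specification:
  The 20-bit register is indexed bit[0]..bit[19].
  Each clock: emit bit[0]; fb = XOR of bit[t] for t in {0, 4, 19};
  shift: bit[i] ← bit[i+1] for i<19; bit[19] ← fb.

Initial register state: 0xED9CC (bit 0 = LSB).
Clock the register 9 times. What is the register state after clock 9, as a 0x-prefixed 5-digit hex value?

0xE7F6C

reg_0 = 0xED9CC
clock 1: out=0, reg = 0xF6CE6
clock 2: out=0, reg = 0xFB673
clock 3: out=1, reg = 0xFDB39
clock 4: out=1, reg = 0xFED9C
clock 5: out=0, reg = 0x7F6CE
clock 6: out=0, reg = 0x3FB67
clock 7: out=1, reg = 0x9FDB3
clock 8: out=1, reg = 0xCFED9
clock 9: out=1, reg = 0xE7F6C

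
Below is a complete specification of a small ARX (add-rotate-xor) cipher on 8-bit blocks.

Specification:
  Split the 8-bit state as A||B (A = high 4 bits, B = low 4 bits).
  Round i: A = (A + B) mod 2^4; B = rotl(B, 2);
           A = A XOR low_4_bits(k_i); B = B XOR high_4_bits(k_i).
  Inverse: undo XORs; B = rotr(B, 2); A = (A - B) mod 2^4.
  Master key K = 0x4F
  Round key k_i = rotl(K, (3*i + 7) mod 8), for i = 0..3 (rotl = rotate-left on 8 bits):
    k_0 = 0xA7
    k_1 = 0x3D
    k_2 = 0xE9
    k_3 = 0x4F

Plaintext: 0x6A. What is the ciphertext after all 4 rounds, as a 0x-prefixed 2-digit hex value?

s_0 = plaintext = 0x6A
s_1 = Round(s_0, k_0) = 0x70
s_2 = Round(s_1, k_1) = 0xA3
s_3 = Round(s_2, k_2) = 0x42
s_4 = Round(s_3, k_3) = 0x9C

0x9C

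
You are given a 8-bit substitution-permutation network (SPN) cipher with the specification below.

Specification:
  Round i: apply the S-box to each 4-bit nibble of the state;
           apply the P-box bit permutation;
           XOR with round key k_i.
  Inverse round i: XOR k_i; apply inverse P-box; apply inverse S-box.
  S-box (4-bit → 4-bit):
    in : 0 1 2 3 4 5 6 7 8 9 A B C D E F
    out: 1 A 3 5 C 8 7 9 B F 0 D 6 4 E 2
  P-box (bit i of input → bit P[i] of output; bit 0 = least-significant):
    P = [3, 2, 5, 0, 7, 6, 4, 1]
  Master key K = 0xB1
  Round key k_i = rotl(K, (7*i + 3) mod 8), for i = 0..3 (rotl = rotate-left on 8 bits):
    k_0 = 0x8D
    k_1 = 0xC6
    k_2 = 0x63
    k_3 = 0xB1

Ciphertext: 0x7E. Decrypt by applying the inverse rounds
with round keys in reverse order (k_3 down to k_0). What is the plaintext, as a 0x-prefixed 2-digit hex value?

0xCE

s_0 = ciphertext = 0x7E
s_1 = InvRound(s_0, k_3) = 0x88
s_2 = InvRound(s_1, k_2) = 0x8B
s_3 = InvRound(s_2, k_1) = 0xF8
s_4 = InvRound(s_3, k_0) = 0xCE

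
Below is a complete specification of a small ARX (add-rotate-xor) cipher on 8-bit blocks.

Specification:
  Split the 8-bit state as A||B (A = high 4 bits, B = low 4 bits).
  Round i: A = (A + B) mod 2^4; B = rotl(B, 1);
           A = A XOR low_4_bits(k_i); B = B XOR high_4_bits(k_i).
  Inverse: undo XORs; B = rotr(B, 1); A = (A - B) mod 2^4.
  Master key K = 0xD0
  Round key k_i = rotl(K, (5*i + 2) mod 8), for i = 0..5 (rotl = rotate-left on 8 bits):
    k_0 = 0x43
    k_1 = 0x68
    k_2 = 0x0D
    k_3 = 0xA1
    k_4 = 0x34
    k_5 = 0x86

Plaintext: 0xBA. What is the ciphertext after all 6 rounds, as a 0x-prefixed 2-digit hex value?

0xC0

s_0 = plaintext = 0xBA
s_1 = Round(s_0, k_0) = 0x61
s_2 = Round(s_1, k_1) = 0xF4
s_3 = Round(s_2, k_2) = 0xE8
s_4 = Round(s_3, k_3) = 0x7B
s_5 = Round(s_4, k_4) = 0x64
s_6 = Round(s_5, k_5) = 0xC0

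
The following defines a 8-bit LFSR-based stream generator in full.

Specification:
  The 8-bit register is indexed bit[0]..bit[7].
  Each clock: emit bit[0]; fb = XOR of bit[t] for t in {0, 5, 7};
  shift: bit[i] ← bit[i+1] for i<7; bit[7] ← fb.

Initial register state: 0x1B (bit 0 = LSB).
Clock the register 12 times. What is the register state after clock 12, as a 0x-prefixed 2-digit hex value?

reg_0 = 0x1B
clock 1: out=1, reg = 0x8D
clock 2: out=1, reg = 0x46
clock 3: out=0, reg = 0x23
clock 4: out=1, reg = 0x11
clock 5: out=1, reg = 0x88
clock 6: out=0, reg = 0xC4
clock 7: out=0, reg = 0xE2
clock 8: out=0, reg = 0x71
clock 9: out=1, reg = 0x38
clock 10: out=0, reg = 0x9C
clock 11: out=0, reg = 0xCE
clock 12: out=0, reg = 0xE7

0xE7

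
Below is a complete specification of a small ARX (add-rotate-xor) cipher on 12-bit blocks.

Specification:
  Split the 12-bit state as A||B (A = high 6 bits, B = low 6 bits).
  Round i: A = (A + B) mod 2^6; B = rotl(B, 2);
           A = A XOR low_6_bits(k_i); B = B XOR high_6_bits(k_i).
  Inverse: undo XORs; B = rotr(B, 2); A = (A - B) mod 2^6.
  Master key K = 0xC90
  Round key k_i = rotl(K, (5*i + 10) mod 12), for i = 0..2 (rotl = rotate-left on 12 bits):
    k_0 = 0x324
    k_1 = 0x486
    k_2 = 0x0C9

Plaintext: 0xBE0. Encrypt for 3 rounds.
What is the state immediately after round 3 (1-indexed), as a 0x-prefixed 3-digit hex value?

0x829

s_0 = plaintext = 0xBE0
s_1 = Round(s_0, k_0) = 0xACE
s_2 = Round(s_1, k_1) = 0xFEA
s_3 = Round(s_2, k_2) = 0x829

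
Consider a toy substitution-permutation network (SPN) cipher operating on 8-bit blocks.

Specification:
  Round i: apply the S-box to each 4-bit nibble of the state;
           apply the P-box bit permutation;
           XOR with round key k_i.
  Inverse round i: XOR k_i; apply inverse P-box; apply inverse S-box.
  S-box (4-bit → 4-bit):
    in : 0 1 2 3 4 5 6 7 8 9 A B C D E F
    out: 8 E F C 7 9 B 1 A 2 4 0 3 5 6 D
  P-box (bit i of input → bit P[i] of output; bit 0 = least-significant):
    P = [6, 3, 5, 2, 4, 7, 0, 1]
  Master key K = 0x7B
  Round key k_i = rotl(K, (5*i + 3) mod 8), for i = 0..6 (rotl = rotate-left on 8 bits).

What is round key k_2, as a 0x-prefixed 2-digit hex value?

0x6F

K = 0x7B
k_0 = rotl(K, (5*0+3) mod 8) = rotl(K, 3) = 0xDB
k_1 = rotl(K, (5*1+3) mod 8) = rotl(K, 0) = 0x7B
k_2 = rotl(K, (5*2+3) mod 8) = rotl(K, 5) = 0x6F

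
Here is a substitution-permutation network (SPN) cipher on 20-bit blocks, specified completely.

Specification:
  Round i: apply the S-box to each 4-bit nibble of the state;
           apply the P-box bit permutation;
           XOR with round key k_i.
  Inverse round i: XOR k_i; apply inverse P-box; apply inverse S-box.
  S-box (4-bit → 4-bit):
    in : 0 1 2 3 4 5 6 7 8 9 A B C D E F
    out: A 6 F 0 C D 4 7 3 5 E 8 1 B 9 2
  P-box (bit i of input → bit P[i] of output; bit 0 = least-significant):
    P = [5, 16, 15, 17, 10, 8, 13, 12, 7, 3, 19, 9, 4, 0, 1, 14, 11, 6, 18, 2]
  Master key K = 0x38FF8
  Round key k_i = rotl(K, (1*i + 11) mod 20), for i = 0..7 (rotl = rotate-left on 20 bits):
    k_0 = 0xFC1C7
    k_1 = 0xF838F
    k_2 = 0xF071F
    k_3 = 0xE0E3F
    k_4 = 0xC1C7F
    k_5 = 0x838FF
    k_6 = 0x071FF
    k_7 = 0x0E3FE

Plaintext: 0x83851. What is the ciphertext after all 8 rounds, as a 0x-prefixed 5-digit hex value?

0x290FF

s_0 = plaintext = 0x83851
s_1 = Round(s_0, k_0) = 0xE7D0F
s_2 = Round(s_1, k_1) = 0xE9810
s_3 = Round(s_2, k_2) = 0xC2E81
s_4 = Round(s_3, k_3) = 0xFC1AC
s_5 = Round(s_4, k_4) = 0x42D07
s_6 = Round(s_5, k_5) = 0xDEB40
s_7 = Round(s_6, k_6) = 0x30BAB
s_8 = Round(s_7, k_7) = 0x290FF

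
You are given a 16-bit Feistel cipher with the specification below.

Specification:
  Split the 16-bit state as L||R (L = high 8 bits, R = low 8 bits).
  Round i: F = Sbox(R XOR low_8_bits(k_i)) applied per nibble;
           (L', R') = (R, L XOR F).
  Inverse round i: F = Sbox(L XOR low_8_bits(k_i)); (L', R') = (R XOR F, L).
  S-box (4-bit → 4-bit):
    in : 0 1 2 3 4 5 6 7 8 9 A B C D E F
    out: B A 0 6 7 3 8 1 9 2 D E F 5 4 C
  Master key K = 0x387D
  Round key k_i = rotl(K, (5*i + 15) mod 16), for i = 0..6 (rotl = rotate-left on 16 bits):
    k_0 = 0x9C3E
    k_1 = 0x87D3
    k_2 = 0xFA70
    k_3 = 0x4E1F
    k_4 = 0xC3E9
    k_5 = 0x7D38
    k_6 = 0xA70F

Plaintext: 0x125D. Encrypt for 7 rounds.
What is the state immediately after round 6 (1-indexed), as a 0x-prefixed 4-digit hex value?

0xABED

s_0 = plaintext = 0x125D
s_1 = Round(s_0, k_0) = 0x5D94
s_2 = Round(s_1, k_1) = 0x942C
s_3 = Round(s_2, k_2) = 0x2CAB
s_4 = Round(s_3, k_3) = 0xABCB
s_5 = Round(s_4, k_4) = 0xCBAB
s_6 = Round(s_5, k_5) = 0xABED
s_7 = Round(s_6, k_6) = 0xEDEB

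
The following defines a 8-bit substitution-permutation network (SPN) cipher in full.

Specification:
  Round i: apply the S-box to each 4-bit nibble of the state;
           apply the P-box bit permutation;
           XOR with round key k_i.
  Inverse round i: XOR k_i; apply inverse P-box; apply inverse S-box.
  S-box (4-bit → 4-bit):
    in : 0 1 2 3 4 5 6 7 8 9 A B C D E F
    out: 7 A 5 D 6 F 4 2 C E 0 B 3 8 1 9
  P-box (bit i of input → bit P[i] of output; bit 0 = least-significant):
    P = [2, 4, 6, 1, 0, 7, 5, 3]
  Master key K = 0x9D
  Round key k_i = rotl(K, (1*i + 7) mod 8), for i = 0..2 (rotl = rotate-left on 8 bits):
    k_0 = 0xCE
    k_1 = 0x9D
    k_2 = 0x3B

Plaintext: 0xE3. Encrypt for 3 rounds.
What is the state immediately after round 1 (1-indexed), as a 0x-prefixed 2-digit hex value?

0x89

s_0 = plaintext = 0xE3
s_1 = Round(s_0, k_0) = 0x89
s_2 = Round(s_1, k_1) = 0xE7
s_3 = Round(s_2, k_2) = 0x2A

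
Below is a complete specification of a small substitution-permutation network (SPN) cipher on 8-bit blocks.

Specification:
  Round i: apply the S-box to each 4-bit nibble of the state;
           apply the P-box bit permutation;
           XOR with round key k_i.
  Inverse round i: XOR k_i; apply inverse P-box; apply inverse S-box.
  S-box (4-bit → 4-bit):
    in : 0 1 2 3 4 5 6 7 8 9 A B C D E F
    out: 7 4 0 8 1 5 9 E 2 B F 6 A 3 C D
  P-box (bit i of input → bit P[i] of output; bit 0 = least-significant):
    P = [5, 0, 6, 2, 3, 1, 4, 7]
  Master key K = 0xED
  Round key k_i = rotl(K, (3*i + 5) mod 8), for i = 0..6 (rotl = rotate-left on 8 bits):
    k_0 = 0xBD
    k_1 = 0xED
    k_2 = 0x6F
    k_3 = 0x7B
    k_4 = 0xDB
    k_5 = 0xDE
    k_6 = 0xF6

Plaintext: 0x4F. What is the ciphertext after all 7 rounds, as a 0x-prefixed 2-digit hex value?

0x57

s_0 = plaintext = 0x4F
s_1 = Round(s_0, k_0) = 0xD1
s_2 = Round(s_1, k_1) = 0xA7
s_3 = Round(s_2, k_2) = 0xB0
s_4 = Round(s_3, k_3) = 0x08
s_5 = Round(s_4, k_4) = 0xC0
s_6 = Round(s_5, k_5) = 0x3D
s_7 = Round(s_6, k_6) = 0x57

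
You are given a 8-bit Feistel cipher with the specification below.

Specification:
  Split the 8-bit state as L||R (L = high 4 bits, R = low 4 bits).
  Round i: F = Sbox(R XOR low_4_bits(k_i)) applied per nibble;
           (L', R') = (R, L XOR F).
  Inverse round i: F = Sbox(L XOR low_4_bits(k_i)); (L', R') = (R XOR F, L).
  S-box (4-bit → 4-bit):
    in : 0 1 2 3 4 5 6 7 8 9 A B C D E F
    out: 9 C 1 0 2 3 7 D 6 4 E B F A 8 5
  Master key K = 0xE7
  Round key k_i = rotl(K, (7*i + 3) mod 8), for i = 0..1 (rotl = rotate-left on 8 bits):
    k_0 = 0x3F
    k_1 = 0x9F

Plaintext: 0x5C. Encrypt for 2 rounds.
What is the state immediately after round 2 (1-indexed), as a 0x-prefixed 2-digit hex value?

s_0 = plaintext = 0x5C
s_1 = Round(s_0, k_0) = 0xC5
s_2 = Round(s_1, k_1) = 0x52

0x52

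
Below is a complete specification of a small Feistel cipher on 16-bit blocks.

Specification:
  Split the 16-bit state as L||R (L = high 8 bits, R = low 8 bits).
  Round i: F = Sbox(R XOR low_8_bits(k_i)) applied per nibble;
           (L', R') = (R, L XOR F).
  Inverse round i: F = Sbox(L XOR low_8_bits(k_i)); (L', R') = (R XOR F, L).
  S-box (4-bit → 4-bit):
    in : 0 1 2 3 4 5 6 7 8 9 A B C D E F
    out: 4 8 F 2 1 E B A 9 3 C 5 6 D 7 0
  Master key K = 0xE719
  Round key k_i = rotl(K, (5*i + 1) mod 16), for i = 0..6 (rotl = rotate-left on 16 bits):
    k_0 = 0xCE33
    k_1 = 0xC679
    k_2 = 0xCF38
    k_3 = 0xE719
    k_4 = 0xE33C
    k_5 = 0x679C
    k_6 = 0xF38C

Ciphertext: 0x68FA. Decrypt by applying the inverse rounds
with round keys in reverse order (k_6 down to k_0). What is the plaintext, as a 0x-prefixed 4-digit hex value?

0xEAED

s_0 = ciphertext = 0x68FA
s_1 = InvRound(s_0, k_6) = 0x8B68
s_2 = InvRound(s_1, k_5) = 0xE28B
s_3 = InvRound(s_2, k_4) = 0x5CE2
s_4 = InvRound(s_3, k_3) = 0xFC5C
s_5 = InvRound(s_4, k_2) = 0x3DFC
s_6 = InvRound(s_5, k_1) = 0xED3D
s_7 = InvRound(s_6, k_0) = 0xEAED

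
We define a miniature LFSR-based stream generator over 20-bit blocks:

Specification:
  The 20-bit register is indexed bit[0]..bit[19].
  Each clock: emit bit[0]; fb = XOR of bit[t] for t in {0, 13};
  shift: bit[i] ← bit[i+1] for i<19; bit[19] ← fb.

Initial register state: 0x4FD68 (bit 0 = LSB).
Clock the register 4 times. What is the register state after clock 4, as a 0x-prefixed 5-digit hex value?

0xF4FD6

reg_0 = 0x4FD68
clock 1: out=0, reg = 0xA7EB4
clock 2: out=0, reg = 0xD3F5A
clock 3: out=0, reg = 0xE9FAD
clock 4: out=1, reg = 0xF4FD6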